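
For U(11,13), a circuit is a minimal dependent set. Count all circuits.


In U(11,13), circuits are the (12)-element subsets.
Any set of 12 elements is dependent, and removing any one element gives
an independent set of size 11, so it is a minimal dependent set.
Number of circuits = C(13,12) = 13! / (12! * 1!) = 13.

13


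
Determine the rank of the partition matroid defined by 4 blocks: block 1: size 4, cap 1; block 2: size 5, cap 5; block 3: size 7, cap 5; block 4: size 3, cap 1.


Rank of a partition matroid = sum of min(|Si|, ci) for each block.
= min(4,1) + min(5,5) + min(7,5) + min(3,1)
= 1 + 5 + 5 + 1
= 12.

12


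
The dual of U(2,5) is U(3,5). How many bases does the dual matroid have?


The dual of U(r,n) is U(n-r, n) = U(3,5).
Bases of U(3,5) are all (3)-element subsets.
|B(M*)| = C(5,3) = (5 * 4 * 3) / (1 * 2 * 3) = 10.

10


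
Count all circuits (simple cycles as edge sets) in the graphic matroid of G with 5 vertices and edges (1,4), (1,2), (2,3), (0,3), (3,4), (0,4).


A circuit in a graphic matroid = edge set of a simple cycle.
G has 5 vertices and 6 edges.
Enumerating all minimal edge subsets forming cycles...
Total circuits found: 3.

3


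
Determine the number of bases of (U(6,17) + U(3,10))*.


(M1+M2)* = M1* + M2*.
M1* = U(11,17), bases: C(17,11) = 12376.
M2* = U(7,10), bases: C(10,7) = 120.
|B(M*)| = 12376 * 120 = 1485120.

1485120


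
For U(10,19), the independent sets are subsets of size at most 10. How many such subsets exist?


Independent sets of U(10,19) are all subsets of size <= 10.
Count = C(19,0) + C(19,1) + C(19,2) + C(19,3) + C(19,4) + C(19,5) + C(19,6) + C(19,7) + C(19,8) + C(19,9) + C(19,10)
     = 1 + 19 + 171 + 969 + 3876 + 11628 + 27132 + 50388 + 75582 + 92378 + 92378
     = 354522.

354522


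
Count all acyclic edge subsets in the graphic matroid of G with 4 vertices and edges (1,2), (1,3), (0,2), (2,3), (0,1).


An independent set in a graphic matroid is an acyclic edge subset.
G has 4 vertices and 5 edges.
Enumerate all 2^5 = 32 subsets, checking for acyclicity.
Total independent sets = 24.

24


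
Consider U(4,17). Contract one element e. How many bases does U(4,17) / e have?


Contracting e from U(4,17) gives U(3,16).
Bases of U(3,16) = C(16,3) = 16! / (3! * 13!) = 560.

560


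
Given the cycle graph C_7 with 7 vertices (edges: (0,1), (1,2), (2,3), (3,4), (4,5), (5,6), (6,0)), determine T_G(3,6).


T(C_7; x,y) = x + x^2 + ... + x^(6) + y.
T(3,6) = 3^1 + 3^2 + 3^3 + 3^4 + 3^5 + 3^6 + 6
= 3 + 9 + 27 + 81 + 243 + 729 + 6
= 1098.

1098


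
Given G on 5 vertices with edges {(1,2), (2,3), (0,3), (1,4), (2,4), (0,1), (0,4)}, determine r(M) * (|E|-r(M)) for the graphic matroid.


r(M) = |V| - c = 5 - 1 = 4.
nullity = |E| - r(M) = 7 - 4 = 3.
Product = 4 * 3 = 12.

12


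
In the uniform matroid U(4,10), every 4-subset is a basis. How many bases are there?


Bases of U(4,10) are all 4-element subsets of the 10-element ground set.
Number of bases = C(10,4).
(10 choose 4) = 210.

210


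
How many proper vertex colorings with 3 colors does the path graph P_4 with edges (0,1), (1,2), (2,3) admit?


P(P_4, k) = k * (k-1)^(3).
P(3) = 3 * 2^3 = 3 * 8 = 24.

24


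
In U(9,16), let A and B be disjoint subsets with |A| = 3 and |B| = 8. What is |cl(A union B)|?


|A union B| = 3 + 8 = 11 (disjoint).
In U(9,16), cl(S) = S if |S| < 9, else cl(S) = E.
Since 11 >= 9, cl(A union B) = E.
|cl(A union B)| = 16.

16


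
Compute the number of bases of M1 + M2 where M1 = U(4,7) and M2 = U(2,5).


Bases of a direct sum M1 + M2: |B| = |B(M1)| * |B(M2)|.
|B(U(4,7))| = C(7,4) = 35.
|B(U(2,5))| = C(5,2) = 10.
Total bases = 35 * 10 = 350.

350


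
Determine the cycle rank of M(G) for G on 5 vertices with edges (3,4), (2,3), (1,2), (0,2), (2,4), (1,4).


Cycle rank (nullity) = |E| - r(M) = |E| - (|V| - c).
|E| = 6, |V| = 5, c = 1.
Nullity = 6 - (5 - 1) = 6 - 4 = 2.

2


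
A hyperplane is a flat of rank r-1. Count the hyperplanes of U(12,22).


Hyperplanes of U(12,22) are flats of rank 11.
In a uniform matroid, these are exactly the (11)-element subsets.
Count = (22 choose 11) = 705432.

705432


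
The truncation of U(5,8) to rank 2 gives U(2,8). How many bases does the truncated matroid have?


Truncating U(5,8) to rank 2 gives U(2,8).
Bases of U(2,8) are all 2-element subsets of 8 elements.
Number of bases = (8 choose 2) = 28.

28


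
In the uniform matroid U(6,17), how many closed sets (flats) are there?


Flats of U(6,17): every subset of size < 6 is a flat, plus E itself.
Count = (17 choose 0) + (17 choose 1) + (17 choose 2) + (17 choose 3) + (17 choose 4) + (17 choose 5) + 1
     = 1 + 17 + 136 + 680 + 2380 + 6188 + 1
     = 9403.

9403


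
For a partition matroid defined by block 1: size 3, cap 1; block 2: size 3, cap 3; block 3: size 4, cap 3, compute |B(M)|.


A basis picks exactly ci elements from block i.
Number of bases = product of C(|Si|, ci).
= C(3,1) * C(3,3) * C(4,3)
= 3 * 1 * 4
= 12.

12


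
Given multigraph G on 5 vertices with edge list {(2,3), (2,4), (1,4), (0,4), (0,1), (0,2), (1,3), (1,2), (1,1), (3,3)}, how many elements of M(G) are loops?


In a graphic matroid, a loop is a self-loop edge (u,u) with rank 0.
Examining all 10 edges for self-loops...
Self-loops found: (1,1), (3,3)
Number of loops = 2.

2


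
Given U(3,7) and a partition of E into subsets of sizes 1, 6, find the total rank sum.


r(Ai) = min(|Ai|, 3) for each part.
Sum = min(1,3) + min(6,3)
    = 1 + 3
    = 4.

4


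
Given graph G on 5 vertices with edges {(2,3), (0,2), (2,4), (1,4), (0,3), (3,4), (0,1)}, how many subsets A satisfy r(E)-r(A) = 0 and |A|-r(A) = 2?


R(x,y) = sum over A in 2^E of x^(r(E)-r(A)) * y^(|A|-r(A)).
G has 5 vertices, 7 edges. r(E) = 4.
Enumerate all 2^7 = 128 subsets.
Count subsets with r(E)-r(A)=0 and |A|-r(A)=2: 7.

7


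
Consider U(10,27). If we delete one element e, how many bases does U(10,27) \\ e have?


Deleting e from U(10,27) gives U(10,26) since n > r.
Bases of U(10,26) = C(26,10) = 26! / (10! * 16!) = 5311735.

5311735


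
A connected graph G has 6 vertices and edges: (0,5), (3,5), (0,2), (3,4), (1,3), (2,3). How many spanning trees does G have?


By Kirchhoff's matrix tree theorem, the number of spanning trees equals
the determinant of any cofactor of the Laplacian matrix L.
G has 6 vertices and 6 edges.
Computing the (5 x 5) cofactor determinant gives 4.

4


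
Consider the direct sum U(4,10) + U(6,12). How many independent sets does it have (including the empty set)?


For a direct sum, |I(M1+M2)| = |I(M1)| * |I(M2)|.
|I(U(4,10))| = sum C(10,k) for k=0..4 = 386.
|I(U(6,12))| = sum C(12,k) for k=0..6 = 2510.
Total = 386 * 2510 = 968860.

968860


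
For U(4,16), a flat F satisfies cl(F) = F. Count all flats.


Flats of U(4,16): every subset of size < 4 is a flat, plus E itself.
Count = (16 choose 0) + (16 choose 1) + (16 choose 2) + (16 choose 3) + 1
     = 1 + 16 + 120 + 560 + 1
     = 698.

698


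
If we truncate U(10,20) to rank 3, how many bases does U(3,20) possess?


Truncating U(10,20) to rank 3 gives U(3,20).
Bases of U(3,20) are all 3-element subsets of 20 elements.
Number of bases = C(20,3) = 20! / (3! * 17!) = 1140.

1140


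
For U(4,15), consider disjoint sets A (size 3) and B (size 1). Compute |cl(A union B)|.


|A union B| = 3 + 1 = 4 (disjoint).
In U(4,15), cl(S) = S if |S| < 4, else cl(S) = E.
Since 4 >= 4, cl(A union B) = E.
|cl(A union B)| = 15.

15


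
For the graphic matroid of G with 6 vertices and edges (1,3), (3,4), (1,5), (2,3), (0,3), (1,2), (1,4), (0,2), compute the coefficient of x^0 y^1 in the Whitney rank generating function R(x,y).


R(x,y) = sum over A in 2^E of x^(r(E)-r(A)) * y^(|A|-r(A)).
G has 6 vertices, 8 edges. r(E) = 5.
Enumerate all 2^8 = 256 subsets.
Count subsets with r(E)-r(A)=0 and |A|-r(A)=1: 19.

19


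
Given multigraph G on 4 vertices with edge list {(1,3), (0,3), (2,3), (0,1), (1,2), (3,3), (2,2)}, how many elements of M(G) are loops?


In a graphic matroid, a loop is a self-loop edge (u,u) with rank 0.
Examining all 7 edges for self-loops...
Self-loops found: (3,3), (2,2)
Number of loops = 2.

2


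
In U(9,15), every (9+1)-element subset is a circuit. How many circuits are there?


In U(9,15), circuits are the (10)-element subsets.
Any set of 10 elements is dependent, and removing any one element gives
an independent set of size 9, so it is a minimal dependent set.
Number of circuits = C(15,10) = 3003.

3003


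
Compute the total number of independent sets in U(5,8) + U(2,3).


For a direct sum, |I(M1+M2)| = |I(M1)| * |I(M2)|.
|I(U(5,8))| = sum C(8,k) for k=0..5 = 219.
|I(U(2,3))| = sum C(3,k) for k=0..2 = 7.
Total = 219 * 7 = 1533.

1533


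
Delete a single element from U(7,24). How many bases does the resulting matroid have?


Deleting e from U(7,24) gives U(7,23) since n > r.
Bases of U(7,23) = C(23,7) = 245157.

245157


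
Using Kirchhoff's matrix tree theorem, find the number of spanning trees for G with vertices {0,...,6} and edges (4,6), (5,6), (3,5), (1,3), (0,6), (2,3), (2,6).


By Kirchhoff's matrix tree theorem, the number of spanning trees equals
the determinant of any cofactor of the Laplacian matrix L.
G has 7 vertices and 7 edges.
Computing the (6 x 6) cofactor determinant gives 4.

4


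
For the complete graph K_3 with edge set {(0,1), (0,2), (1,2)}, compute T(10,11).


T(K_3; x,y) = x^2 + x + y.
T(10,11) = 100 + 10 + 11 = 121.

121


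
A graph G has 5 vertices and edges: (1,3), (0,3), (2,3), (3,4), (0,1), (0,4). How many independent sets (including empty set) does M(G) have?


An independent set in a graphic matroid is an acyclic edge subset.
G has 5 vertices and 6 edges.
Enumerate all 2^6 = 64 subsets, checking for acyclicity.
Total independent sets = 48.

48


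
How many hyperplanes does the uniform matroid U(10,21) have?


Hyperplanes of U(10,21) are flats of rank 9.
In a uniform matroid, these are exactly the (9)-element subsets.
Count = C(21,9) = 293930.

293930


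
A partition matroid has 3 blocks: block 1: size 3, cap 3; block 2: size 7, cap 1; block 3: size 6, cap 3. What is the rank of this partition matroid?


Rank of a partition matroid = sum of min(|Si|, ci) for each block.
= min(3,3) + min(7,1) + min(6,3)
= 3 + 1 + 3
= 7.

7


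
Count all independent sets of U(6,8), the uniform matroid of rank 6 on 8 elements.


Independent sets of U(6,8) are all subsets of size <= 6.
Count = C(8,0) + C(8,1) + C(8,2) + C(8,3) + C(8,4) + C(8,5) + C(8,6)
     = 1 + 8 + 28 + 56 + 70 + 56 + 28
     = 247.

247


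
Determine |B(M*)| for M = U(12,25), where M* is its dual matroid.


The dual of U(r,n) is U(n-r, n) = U(13,25).
Bases of U(13,25) are all (13)-element subsets.
|B(M*)| = C(25,13) = 5200300.

5200300


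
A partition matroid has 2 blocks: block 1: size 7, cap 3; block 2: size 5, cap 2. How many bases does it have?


A basis picks exactly ci elements from block i.
Number of bases = product of C(|Si|, ci).
= C(7,3) * C(5,2)
= 35 * 10
= 350.

350


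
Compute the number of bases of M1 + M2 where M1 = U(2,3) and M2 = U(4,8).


Bases of a direct sum M1 + M2: |B| = |B(M1)| * |B(M2)|.
|B(U(2,3))| = C(3,2) = 3.
|B(U(4,8))| = C(8,4) = 70.
Total bases = 3 * 70 = 210.

210


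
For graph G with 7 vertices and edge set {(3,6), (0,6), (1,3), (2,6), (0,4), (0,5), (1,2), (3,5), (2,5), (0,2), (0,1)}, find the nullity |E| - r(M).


Cycle rank (nullity) = |E| - r(M) = |E| - (|V| - c).
|E| = 11, |V| = 7, c = 1.
Nullity = 11 - (7 - 1) = 11 - 6 = 5.

5


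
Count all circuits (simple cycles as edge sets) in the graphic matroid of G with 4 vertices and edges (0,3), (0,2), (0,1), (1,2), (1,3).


A circuit in a graphic matroid = edge set of a simple cycle.
G has 4 vertices and 5 edges.
Enumerating all minimal edge subsets forming cycles...
Total circuits found: 3.

3


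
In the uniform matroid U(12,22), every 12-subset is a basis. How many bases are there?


Bases of U(12,22) are all 12-element subsets of the 22-element ground set.
Number of bases = C(22,12).
C(22,12) = 22! / (12! * 10!) = 646646.

646646


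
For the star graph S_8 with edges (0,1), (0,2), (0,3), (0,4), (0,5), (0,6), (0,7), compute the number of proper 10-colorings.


P(tree, k) = k * (k-1)^(7) for any tree on 8 vertices.
P(10) = 10 * 9^7 = 10 * 4782969 = 47829690.

47829690


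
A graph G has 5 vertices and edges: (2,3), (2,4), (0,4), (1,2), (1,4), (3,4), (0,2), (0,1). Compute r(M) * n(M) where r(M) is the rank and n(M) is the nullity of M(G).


r(M) = |V| - c = 5 - 1 = 4.
nullity = |E| - r(M) = 8 - 4 = 4.
Product = 4 * 4 = 16.

16


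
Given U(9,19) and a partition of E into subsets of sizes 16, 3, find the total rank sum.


r(Ai) = min(|Ai|, 9) for each part.
Sum = min(16,9) + min(3,9)
    = 9 + 3
    = 12.

12


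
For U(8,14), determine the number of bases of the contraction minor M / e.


Contracting e from U(8,14) gives U(7,13).
Bases of U(7,13) = (13 choose 7) = 1716.

1716


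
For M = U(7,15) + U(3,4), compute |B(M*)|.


(M1+M2)* = M1* + M2*.
M1* = U(8,15), bases: C(15,8) = 6435.
M2* = U(1,4), bases: C(4,1) = 4.
|B(M*)| = 6435 * 4 = 25740.

25740


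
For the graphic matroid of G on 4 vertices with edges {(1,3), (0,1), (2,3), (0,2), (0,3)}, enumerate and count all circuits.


A circuit in a graphic matroid = edge set of a simple cycle.
G has 4 vertices and 5 edges.
Enumerating all minimal edge subsets forming cycles...
Total circuits found: 3.

3


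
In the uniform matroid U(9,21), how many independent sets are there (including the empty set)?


Independent sets of U(9,21) are all subsets of size <= 9.
Count = C(21,0) + C(21,1) + C(21,2) + C(21,3) + C(21,4) + C(21,5) + C(21,6) + C(21,7) + C(21,8) + C(21,9)
     = 1 + 21 + 210 + 1330 + 5985 + 20349 + 54264 + 116280 + 203490 + 293930
     = 695860.

695860


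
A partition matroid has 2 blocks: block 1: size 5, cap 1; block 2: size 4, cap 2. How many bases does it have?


A basis picks exactly ci elements from block i.
Number of bases = product of C(|Si|, ci).
= C(5,1) * C(4,2)
= 5 * 6
= 30.

30


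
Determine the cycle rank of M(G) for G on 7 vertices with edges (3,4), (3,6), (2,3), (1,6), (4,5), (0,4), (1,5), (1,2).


Cycle rank (nullity) = |E| - r(M) = |E| - (|V| - c).
|E| = 8, |V| = 7, c = 1.
Nullity = 8 - (7 - 1) = 8 - 6 = 2.

2


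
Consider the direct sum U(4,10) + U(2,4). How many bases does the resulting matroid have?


Bases of a direct sum M1 + M2: |B| = |B(M1)| * |B(M2)|.
|B(U(4,10))| = C(10,4) = 210.
|B(U(2,4))| = C(4,2) = 6.
Total bases = 210 * 6 = 1260.

1260


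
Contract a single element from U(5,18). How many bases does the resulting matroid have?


Contracting e from U(5,18) gives U(4,17).
Bases of U(4,17) = C(17,4) = (17 * 16 * 15 * 14) / (1 * 2 * 3 * 4) = 2380.

2380


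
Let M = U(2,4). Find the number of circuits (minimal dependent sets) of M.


In U(2,4), circuits are the (3)-element subsets.
Any set of 3 elements is dependent, and removing any one element gives
an independent set of size 2, so it is a minimal dependent set.
Number of circuits = C(4,3) = (4 * 3 * 2) / (1 * 2 * 3) = 4.

4


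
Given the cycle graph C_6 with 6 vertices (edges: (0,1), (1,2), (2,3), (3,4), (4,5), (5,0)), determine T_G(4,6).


T(C_6; x,y) = x + x^2 + ... + x^(5) + y.
T(4,6) = 4^1 + 4^2 + 4^3 + 4^4 + 4^5 + 6
= 4 + 16 + 64 + 256 + 1024 + 6
= 1370.

1370


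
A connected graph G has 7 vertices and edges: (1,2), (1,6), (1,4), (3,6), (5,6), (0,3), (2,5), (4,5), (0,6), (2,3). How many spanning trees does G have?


By Kirchhoff's matrix tree theorem, the number of spanning trees equals
the determinant of any cofactor of the Laplacian matrix L.
G has 7 vertices and 10 edges.
Computing the (6 x 6) cofactor determinant gives 96.

96


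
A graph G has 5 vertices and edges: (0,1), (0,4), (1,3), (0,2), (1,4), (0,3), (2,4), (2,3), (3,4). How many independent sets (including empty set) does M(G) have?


An independent set in a graphic matroid is an acyclic edge subset.
G has 5 vertices and 9 edges.
Enumerate all 2^9 = 512 subsets, checking for acyclicity.
Total independent sets = 198.

198


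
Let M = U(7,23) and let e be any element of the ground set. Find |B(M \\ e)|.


Deleting e from U(7,23) gives U(7,22) since n > r.
Bases of U(7,22) = C(22,7) = 22! / (7! * 15!) = 170544.

170544


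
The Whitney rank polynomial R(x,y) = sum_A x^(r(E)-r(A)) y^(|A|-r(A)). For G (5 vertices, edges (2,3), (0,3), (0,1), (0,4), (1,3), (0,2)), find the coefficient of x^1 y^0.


R(x,y) = sum over A in 2^E of x^(r(E)-r(A)) * y^(|A|-r(A)).
G has 5 vertices, 6 edges. r(E) = 4.
Enumerate all 2^6 = 64 subsets.
Count subsets with r(E)-r(A)=1 and |A|-r(A)=0: 18.

18


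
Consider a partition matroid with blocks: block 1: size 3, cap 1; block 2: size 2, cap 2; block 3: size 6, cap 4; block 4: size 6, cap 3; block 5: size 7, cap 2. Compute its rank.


Rank of a partition matroid = sum of min(|Si|, ci) for each block.
= min(3,1) + min(2,2) + min(6,4) + min(6,3) + min(7,2)
= 1 + 2 + 4 + 3 + 2
= 12.

12


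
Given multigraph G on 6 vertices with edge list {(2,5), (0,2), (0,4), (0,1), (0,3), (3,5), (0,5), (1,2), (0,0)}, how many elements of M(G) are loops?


In a graphic matroid, a loop is a self-loop edge (u,u) with rank 0.
Examining all 9 edges for self-loops...
Self-loops found: (0,0)
Number of loops = 1.

1


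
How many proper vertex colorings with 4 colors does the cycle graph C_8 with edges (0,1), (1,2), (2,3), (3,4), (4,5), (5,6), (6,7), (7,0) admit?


P(C_8, k) = (k-1)^8 + (-1)^8*(k-1).
P(4) = (3)^8 + 3
= 6561 + 3 = 6564.

6564


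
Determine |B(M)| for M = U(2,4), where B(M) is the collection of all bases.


Bases of U(2,4) are all 2-element subsets of the 4-element ground set.
Number of bases = C(4,2).
C(4,2) = (4 * 3) / (1 * 2) = 6.

6


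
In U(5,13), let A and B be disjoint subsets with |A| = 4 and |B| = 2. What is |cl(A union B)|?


|A union B| = 4 + 2 = 6 (disjoint).
In U(5,13), cl(S) = S if |S| < 5, else cl(S) = E.
Since 6 >= 5, cl(A union B) = E.
|cl(A union B)| = 13.

13


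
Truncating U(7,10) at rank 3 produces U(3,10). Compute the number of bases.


Truncating U(7,10) to rank 3 gives U(3,10).
Bases of U(3,10) are all 3-element subsets of 10 elements.
Number of bases = C(10,3) = 10! / (3! * 7!) = 120.

120


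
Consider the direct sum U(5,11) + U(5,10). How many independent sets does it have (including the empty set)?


For a direct sum, |I(M1+M2)| = |I(M1)| * |I(M2)|.
|I(U(5,11))| = sum C(11,k) for k=0..5 = 1024.
|I(U(5,10))| = sum C(10,k) for k=0..5 = 638.
Total = 1024 * 638 = 653312.

653312


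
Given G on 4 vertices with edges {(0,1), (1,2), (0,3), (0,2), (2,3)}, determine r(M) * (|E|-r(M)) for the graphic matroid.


r(M) = |V| - c = 4 - 1 = 3.
nullity = |E| - r(M) = 5 - 3 = 2.
Product = 3 * 2 = 6.

6


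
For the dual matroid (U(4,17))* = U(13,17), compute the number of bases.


The dual of U(r,n) is U(n-r, n) = U(13,17).
Bases of U(13,17) are all (13)-element subsets.
|B(M*)| = (17 choose 13) = 2380.

2380


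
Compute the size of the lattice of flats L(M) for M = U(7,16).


Flats of U(7,16): every subset of size < 7 is a flat, plus E itself.
Count = C(16,0) + C(16,1) + C(16,2) + C(16,3) + C(16,4) + C(16,5) + C(16,6) + 1
     = 1 + 16 + 120 + 560 + 1820 + 4368 + 8008 + 1
     = 14894.

14894


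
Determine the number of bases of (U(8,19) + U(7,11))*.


(M1+M2)* = M1* + M2*.
M1* = U(11,19), bases: C(19,11) = 75582.
M2* = U(4,11), bases: C(11,4) = 330.
|B(M*)| = 75582 * 330 = 24942060.

24942060


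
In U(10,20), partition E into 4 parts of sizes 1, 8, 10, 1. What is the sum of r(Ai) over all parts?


r(Ai) = min(|Ai|, 10) for each part.
Sum = min(1,10) + min(8,10) + min(10,10) + min(1,10)
    = 1 + 8 + 10 + 1
    = 20.

20


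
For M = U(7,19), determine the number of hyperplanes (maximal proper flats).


Hyperplanes of U(7,19) are flats of rank 6.
In a uniform matroid, these are exactly the (6)-element subsets.
Count = C(19,6) = 19! / (6! * 13!) = 27132.

27132


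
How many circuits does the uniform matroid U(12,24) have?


In U(12,24), circuits are the (13)-element subsets.
Any set of 13 elements is dependent, and removing any one element gives
an independent set of size 12, so it is a minimal dependent set.
Number of circuits = (24 choose 13) = 2496144.

2496144


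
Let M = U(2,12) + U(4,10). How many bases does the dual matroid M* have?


(M1+M2)* = M1* + M2*.
M1* = U(10,12), bases: C(12,10) = 66.
M2* = U(6,10), bases: C(10,6) = 210.
|B(M*)| = 66 * 210 = 13860.

13860


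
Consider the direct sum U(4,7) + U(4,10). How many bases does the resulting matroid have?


Bases of a direct sum M1 + M2: |B| = |B(M1)| * |B(M2)|.
|B(U(4,7))| = C(7,4) = 35.
|B(U(4,10))| = C(10,4) = 210.
Total bases = 35 * 210 = 7350.

7350


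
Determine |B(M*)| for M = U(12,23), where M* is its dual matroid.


The dual of U(r,n) is U(n-r, n) = U(11,23).
Bases of U(11,23) are all (11)-element subsets.
|B(M*)| = C(23,11) = 23! / (11! * 12!) = 1352078.

1352078


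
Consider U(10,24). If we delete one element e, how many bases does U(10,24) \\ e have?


Deleting e from U(10,24) gives U(10,23) since n > r.
Bases of U(10,23) = (23 choose 10) = 1144066.

1144066


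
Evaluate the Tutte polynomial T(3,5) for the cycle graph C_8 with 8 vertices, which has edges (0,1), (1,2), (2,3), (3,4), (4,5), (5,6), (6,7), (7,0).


T(C_8; x,y) = x + x^2 + ... + x^(7) + y.
T(3,5) = 3^1 + 3^2 + 3^3 + 3^4 + 3^5 + 3^6 + 3^7 + 5
= 3 + 9 + 27 + 81 + 243 + 729 + 2187 + 5
= 3284.

3284


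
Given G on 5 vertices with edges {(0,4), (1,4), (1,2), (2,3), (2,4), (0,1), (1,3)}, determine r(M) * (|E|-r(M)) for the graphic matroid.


r(M) = |V| - c = 5 - 1 = 4.
nullity = |E| - r(M) = 7 - 4 = 3.
Product = 4 * 3 = 12.

12


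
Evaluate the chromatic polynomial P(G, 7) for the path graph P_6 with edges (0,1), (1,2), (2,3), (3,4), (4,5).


P(P_6, k) = k * (k-1)^(5).
P(7) = 7 * 6^5 = 7 * 7776 = 54432.

54432


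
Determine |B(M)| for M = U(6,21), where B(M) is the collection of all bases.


Bases of U(6,21) are all 6-element subsets of the 21-element ground set.
Number of bases = C(21,6).
(21 choose 6) = 54264.

54264


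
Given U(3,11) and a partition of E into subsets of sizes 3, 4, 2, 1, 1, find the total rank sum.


r(Ai) = min(|Ai|, 3) for each part.
Sum = min(3,3) + min(4,3) + min(2,3) + min(1,3) + min(1,3)
    = 3 + 3 + 2 + 1 + 1
    = 10.

10


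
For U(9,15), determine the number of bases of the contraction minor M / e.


Contracting e from U(9,15) gives U(8,14).
Bases of U(8,14) = (14 choose 8) = 3003.

3003


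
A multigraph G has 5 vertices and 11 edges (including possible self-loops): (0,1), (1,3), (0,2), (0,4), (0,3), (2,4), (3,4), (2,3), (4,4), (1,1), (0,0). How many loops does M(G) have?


In a graphic matroid, a loop is a self-loop edge (u,u) with rank 0.
Examining all 11 edges for self-loops...
Self-loops found: (4,4), (1,1), (0,0)
Number of loops = 3.

3


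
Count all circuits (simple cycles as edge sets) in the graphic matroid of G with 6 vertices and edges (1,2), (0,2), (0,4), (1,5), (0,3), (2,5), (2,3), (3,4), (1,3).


A circuit in a graphic matroid = edge set of a simple cycle.
G has 6 vertices and 9 edges.
Enumerating all minimal edge subsets forming cycles...
Total circuits found: 10.

10


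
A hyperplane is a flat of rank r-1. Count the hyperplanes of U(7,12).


Hyperplanes of U(7,12) are flats of rank 6.
In a uniform matroid, these are exactly the (6)-element subsets.
Count = (12 choose 6) = 924.

924


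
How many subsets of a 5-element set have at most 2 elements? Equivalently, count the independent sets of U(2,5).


Independent sets of U(2,5) are all subsets of size <= 2.
Count = C(5,0) + C(5,1) + C(5,2)
     = 1 + 5 + 10
     = 16.

16


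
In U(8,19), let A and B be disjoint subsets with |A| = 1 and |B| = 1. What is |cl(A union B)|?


|A union B| = 1 + 1 = 2 (disjoint).
In U(8,19), cl(S) = S if |S| < 8, else cl(S) = E.
Since 2 < 8, cl(A union B) = A union B.
|cl(A union B)| = 2.

2


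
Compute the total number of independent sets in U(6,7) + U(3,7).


For a direct sum, |I(M1+M2)| = |I(M1)| * |I(M2)|.
|I(U(6,7))| = sum C(7,k) for k=0..6 = 127.
|I(U(3,7))| = sum C(7,k) for k=0..3 = 64.
Total = 127 * 64 = 8128.

8128


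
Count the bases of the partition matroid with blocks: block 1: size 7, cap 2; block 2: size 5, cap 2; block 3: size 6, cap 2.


A basis picks exactly ci elements from block i.
Number of bases = product of C(|Si|, ci).
= C(7,2) * C(5,2) * C(6,2)
= 21 * 10 * 15
= 3150.

3150


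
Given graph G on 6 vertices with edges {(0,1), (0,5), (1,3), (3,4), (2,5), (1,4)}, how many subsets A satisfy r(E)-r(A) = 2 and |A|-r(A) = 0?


R(x,y) = sum over A in 2^E of x^(r(E)-r(A)) * y^(|A|-r(A)).
G has 6 vertices, 6 edges. r(E) = 5.
Enumerate all 2^6 = 64 subsets.
Count subsets with r(E)-r(A)=2 and |A|-r(A)=0: 19.

19


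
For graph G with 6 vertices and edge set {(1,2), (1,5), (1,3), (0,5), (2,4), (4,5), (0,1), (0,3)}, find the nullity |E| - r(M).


Cycle rank (nullity) = |E| - r(M) = |E| - (|V| - c).
|E| = 8, |V| = 6, c = 1.
Nullity = 8 - (6 - 1) = 8 - 5 = 3.

3


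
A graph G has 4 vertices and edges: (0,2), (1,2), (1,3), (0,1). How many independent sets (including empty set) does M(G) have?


An independent set in a graphic matroid is an acyclic edge subset.
G has 4 vertices and 4 edges.
Enumerate all 2^4 = 16 subsets, checking for acyclicity.
Total independent sets = 14.

14


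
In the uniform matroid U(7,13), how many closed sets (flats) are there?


Flats of U(7,13): every subset of size < 7 is a flat, plus E itself.
Count = (13 choose 0) + (13 choose 1) + (13 choose 2) + (13 choose 3) + (13 choose 4) + (13 choose 5) + (13 choose 6) + 1
     = 1 + 13 + 78 + 286 + 715 + 1287 + 1716 + 1
     = 4097.

4097


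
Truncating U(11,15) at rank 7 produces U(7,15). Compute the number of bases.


Truncating U(11,15) to rank 7 gives U(7,15).
Bases of U(7,15) are all 7-element subsets of 15 elements.
Number of bases = (15 choose 7) = 6435.

6435


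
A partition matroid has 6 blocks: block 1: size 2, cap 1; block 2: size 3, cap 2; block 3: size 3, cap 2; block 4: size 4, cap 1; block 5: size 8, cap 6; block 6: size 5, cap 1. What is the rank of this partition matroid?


Rank of a partition matroid = sum of min(|Si|, ci) for each block.
= min(2,1) + min(3,2) + min(3,2) + min(4,1) + min(8,6) + min(5,1)
= 1 + 2 + 2 + 1 + 6 + 1
= 13.

13


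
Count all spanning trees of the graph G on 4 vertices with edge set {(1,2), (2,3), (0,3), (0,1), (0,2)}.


By Kirchhoff's matrix tree theorem, the number of spanning trees equals
the determinant of any cofactor of the Laplacian matrix L.
G has 4 vertices and 5 edges.
Computing the (3 x 3) cofactor determinant gives 8.

8


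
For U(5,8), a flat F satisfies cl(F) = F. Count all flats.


Flats of U(5,8): every subset of size < 5 is a flat, plus E itself.
Count = C(8,0) + C(8,1) + C(8,2) + C(8,3) + C(8,4) + 1
     = 1 + 8 + 28 + 56 + 70 + 1
     = 164.

164


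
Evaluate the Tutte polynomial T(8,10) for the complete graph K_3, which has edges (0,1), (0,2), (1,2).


T(K_3; x,y) = x^2 + x + y.
T(8,10) = 64 + 8 + 10 = 82.

82


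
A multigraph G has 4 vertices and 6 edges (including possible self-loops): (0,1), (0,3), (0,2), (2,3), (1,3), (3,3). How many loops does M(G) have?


In a graphic matroid, a loop is a self-loop edge (u,u) with rank 0.
Examining all 6 edges for self-loops...
Self-loops found: (3,3)
Number of loops = 1.

1


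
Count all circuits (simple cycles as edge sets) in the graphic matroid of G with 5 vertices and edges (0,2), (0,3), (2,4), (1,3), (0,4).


A circuit in a graphic matroid = edge set of a simple cycle.
G has 5 vertices and 5 edges.
Enumerating all minimal edge subsets forming cycles...
Total circuits found: 1.

1


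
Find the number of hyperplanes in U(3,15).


Hyperplanes of U(3,15) are flats of rank 2.
In a uniform matroid, these are exactly the (2)-element subsets.
Count = (15 choose 2) = 105.

105


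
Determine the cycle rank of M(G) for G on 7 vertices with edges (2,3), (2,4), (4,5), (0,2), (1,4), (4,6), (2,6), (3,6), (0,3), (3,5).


Cycle rank (nullity) = |E| - r(M) = |E| - (|V| - c).
|E| = 10, |V| = 7, c = 1.
Nullity = 10 - (7 - 1) = 10 - 6 = 4.

4


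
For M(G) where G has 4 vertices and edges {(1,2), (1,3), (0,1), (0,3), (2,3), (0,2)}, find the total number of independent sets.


An independent set in a graphic matroid is an acyclic edge subset.
G has 4 vertices and 6 edges.
Enumerate all 2^6 = 64 subsets, checking for acyclicity.
Total independent sets = 38.

38


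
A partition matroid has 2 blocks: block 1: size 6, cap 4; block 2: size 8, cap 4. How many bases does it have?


A basis picks exactly ci elements from block i.
Number of bases = product of C(|Si|, ci).
= C(6,4) * C(8,4)
= 15 * 70
= 1050.

1050


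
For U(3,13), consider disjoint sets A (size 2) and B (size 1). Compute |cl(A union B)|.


|A union B| = 2 + 1 = 3 (disjoint).
In U(3,13), cl(S) = S if |S| < 3, else cl(S) = E.
Since 3 >= 3, cl(A union B) = E.
|cl(A union B)| = 13.

13


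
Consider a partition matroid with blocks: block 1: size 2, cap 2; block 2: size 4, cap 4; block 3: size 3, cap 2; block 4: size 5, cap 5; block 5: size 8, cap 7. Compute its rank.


Rank of a partition matroid = sum of min(|Si|, ci) for each block.
= min(2,2) + min(4,4) + min(3,2) + min(5,5) + min(8,7)
= 2 + 4 + 2 + 5 + 7
= 20.

20


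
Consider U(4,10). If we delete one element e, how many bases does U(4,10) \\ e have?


Deleting e from U(4,10) gives U(4,9) since n > r.
Bases of U(4,9) = C(9,4) = (9 * 8 * 7 * 6) / (1 * 2 * 3 * 4) = 126.

126


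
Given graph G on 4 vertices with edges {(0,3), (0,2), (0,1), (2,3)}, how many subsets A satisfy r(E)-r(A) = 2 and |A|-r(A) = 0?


R(x,y) = sum over A in 2^E of x^(r(E)-r(A)) * y^(|A|-r(A)).
G has 4 vertices, 4 edges. r(E) = 3.
Enumerate all 2^4 = 16 subsets.
Count subsets with r(E)-r(A)=2 and |A|-r(A)=0: 4.

4


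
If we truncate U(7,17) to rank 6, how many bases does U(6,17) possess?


Truncating U(7,17) to rank 6 gives U(6,17).
Bases of U(6,17) are all 6-element subsets of 17 elements.
Number of bases = C(17,6) = 17! / (6! * 11!) = 12376.

12376


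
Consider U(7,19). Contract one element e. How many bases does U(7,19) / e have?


Contracting e from U(7,19) gives U(6,18).
Bases of U(6,18) = C(18,6) = 18564.

18564


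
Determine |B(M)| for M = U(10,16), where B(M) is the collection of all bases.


Bases of U(10,16) are all 10-element subsets of the 16-element ground set.
Number of bases = C(16,10).
C(16,10) = 16! / (10! * 6!) = 8008.

8008


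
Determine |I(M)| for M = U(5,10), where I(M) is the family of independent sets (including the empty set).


Independent sets of U(5,10) are all subsets of size <= 5.
Count = C(10,0) + C(10,1) + C(10,2) + C(10,3) + C(10,4) + C(10,5)
     = 1 + 10 + 45 + 120 + 210 + 252
     = 638.

638


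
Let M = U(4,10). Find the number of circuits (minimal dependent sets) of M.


In U(4,10), circuits are the (5)-element subsets.
Any set of 5 elements is dependent, and removing any one element gives
an independent set of size 4, so it is a minimal dependent set.
Number of circuits = C(10,5) = 10! / (5! * 5!) = 252.

252


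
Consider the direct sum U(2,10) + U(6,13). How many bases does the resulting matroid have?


Bases of a direct sum M1 + M2: |B| = |B(M1)| * |B(M2)|.
|B(U(2,10))| = C(10,2) = 45.
|B(U(6,13))| = C(13,6) = 1716.
Total bases = 45 * 1716 = 77220.

77220


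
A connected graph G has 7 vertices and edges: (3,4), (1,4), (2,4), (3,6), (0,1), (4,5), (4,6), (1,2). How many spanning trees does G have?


By Kirchhoff's matrix tree theorem, the number of spanning trees equals
the determinant of any cofactor of the Laplacian matrix L.
G has 7 vertices and 8 edges.
Computing the (6 x 6) cofactor determinant gives 9.

9


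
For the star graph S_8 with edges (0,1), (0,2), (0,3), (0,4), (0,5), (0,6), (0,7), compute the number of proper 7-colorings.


P(tree, k) = k * (k-1)^(7) for any tree on 8 vertices.
P(7) = 7 * 6^7 = 7 * 279936 = 1959552.

1959552


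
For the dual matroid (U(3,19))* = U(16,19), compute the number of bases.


The dual of U(r,n) is U(n-r, n) = U(16,19).
Bases of U(16,19) are all (16)-element subsets.
|B(M*)| = C(19,16) = 969.

969


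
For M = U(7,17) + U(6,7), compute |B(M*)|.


(M1+M2)* = M1* + M2*.
M1* = U(10,17), bases: C(17,10) = 19448.
M2* = U(1,7), bases: C(7,1) = 7.
|B(M*)| = 19448 * 7 = 136136.

136136


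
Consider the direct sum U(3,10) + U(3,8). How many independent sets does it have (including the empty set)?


For a direct sum, |I(M1+M2)| = |I(M1)| * |I(M2)|.
|I(U(3,10))| = sum C(10,k) for k=0..3 = 176.
|I(U(3,8))| = sum C(8,k) for k=0..3 = 93.
Total = 176 * 93 = 16368.

16368


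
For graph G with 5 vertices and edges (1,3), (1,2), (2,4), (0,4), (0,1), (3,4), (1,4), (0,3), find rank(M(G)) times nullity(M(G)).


r(M) = |V| - c = 5 - 1 = 4.
nullity = |E| - r(M) = 8 - 4 = 4.
Product = 4 * 4 = 16.

16


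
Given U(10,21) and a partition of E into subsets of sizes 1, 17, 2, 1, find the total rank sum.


r(Ai) = min(|Ai|, 10) for each part.
Sum = min(1,10) + min(17,10) + min(2,10) + min(1,10)
    = 1 + 10 + 2 + 1
    = 14.

14


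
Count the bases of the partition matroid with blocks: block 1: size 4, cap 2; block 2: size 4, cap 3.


A basis picks exactly ci elements from block i.
Number of bases = product of C(|Si|, ci).
= C(4,2) * C(4,3)
= 6 * 4
= 24.

24


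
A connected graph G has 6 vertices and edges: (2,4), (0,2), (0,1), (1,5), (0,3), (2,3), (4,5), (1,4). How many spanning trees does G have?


By Kirchhoff's matrix tree theorem, the number of spanning trees equals
the determinant of any cofactor of the Laplacian matrix L.
G has 6 vertices and 8 edges.
Computing the (5 x 5) cofactor determinant gives 30.

30


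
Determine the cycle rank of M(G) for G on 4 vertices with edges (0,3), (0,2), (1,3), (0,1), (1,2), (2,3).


Cycle rank (nullity) = |E| - r(M) = |E| - (|V| - c).
|E| = 6, |V| = 4, c = 1.
Nullity = 6 - (4 - 1) = 6 - 3 = 3.

3


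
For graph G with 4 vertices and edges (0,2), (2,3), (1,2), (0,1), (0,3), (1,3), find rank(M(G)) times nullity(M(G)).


r(M) = |V| - c = 4 - 1 = 3.
nullity = |E| - r(M) = 6 - 3 = 3.
Product = 3 * 3 = 9.

9


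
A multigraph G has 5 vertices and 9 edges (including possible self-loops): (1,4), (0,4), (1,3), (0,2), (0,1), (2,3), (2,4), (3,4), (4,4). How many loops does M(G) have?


In a graphic matroid, a loop is a self-loop edge (u,u) with rank 0.
Examining all 9 edges for self-loops...
Self-loops found: (4,4)
Number of loops = 1.

1


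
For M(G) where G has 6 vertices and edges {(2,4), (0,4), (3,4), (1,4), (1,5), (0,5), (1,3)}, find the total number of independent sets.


An independent set in a graphic matroid is an acyclic edge subset.
G has 6 vertices and 7 edges.
Enumerate all 2^7 = 128 subsets, checking for acyclicity.
Total independent sets = 104.

104


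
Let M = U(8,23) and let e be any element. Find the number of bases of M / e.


Contracting e from U(8,23) gives U(7,22).
Bases of U(7,22) = (22 choose 7) = 170544.

170544


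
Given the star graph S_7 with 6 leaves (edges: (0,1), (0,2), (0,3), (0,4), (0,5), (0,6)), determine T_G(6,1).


A star on 7 vertices is a tree with 6 edges.
T(x,y) = x^(6) for any tree.
T(6,1) = 6^6 = 46656.

46656


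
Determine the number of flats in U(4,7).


Flats of U(4,7): every subset of size < 4 is a flat, plus E itself.
Count = (7 choose 0) + (7 choose 1) + (7 choose 2) + (7 choose 3) + 1
     = 1 + 7 + 21 + 35 + 1
     = 65.

65


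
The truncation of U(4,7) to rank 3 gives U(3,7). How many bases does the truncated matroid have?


Truncating U(4,7) to rank 3 gives U(3,7).
Bases of U(3,7) are all 3-element subsets of 7 elements.
Number of bases = C(7,3) = (7 * 6 * 5) / (1 * 2 * 3) = 35.

35


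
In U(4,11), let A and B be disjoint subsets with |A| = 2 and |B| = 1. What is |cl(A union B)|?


|A union B| = 2 + 1 = 3 (disjoint).
In U(4,11), cl(S) = S if |S| < 4, else cl(S) = E.
Since 3 < 4, cl(A union B) = A union B.
|cl(A union B)| = 3.

3


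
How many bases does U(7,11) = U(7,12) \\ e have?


Deleting e from U(7,12) gives U(7,11) since n > r.
Bases of U(7,11) = C(11,7) = 11! / (7! * 4!) = 330.

330


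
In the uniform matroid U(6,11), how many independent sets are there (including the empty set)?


Independent sets of U(6,11) are all subsets of size <= 6.
Count = C(11,0) + C(11,1) + C(11,2) + C(11,3) + C(11,4) + C(11,5) + C(11,6)
     = 1 + 11 + 55 + 165 + 330 + 462 + 462
     = 1486.

1486


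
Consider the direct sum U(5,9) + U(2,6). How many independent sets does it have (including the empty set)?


For a direct sum, |I(M1+M2)| = |I(M1)| * |I(M2)|.
|I(U(5,9))| = sum C(9,k) for k=0..5 = 382.
|I(U(2,6))| = sum C(6,k) for k=0..2 = 22.
Total = 382 * 22 = 8404.

8404


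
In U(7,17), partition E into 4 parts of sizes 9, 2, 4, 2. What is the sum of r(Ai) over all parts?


r(Ai) = min(|Ai|, 7) for each part.
Sum = min(9,7) + min(2,7) + min(4,7) + min(2,7)
    = 7 + 2 + 4 + 2
    = 15.

15


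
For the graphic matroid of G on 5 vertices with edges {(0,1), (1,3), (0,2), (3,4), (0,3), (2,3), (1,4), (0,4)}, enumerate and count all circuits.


A circuit in a graphic matroid = edge set of a simple cycle.
G has 5 vertices and 8 edges.
Enumerating all minimal edge subsets forming cycles...
Total circuits found: 12.

12


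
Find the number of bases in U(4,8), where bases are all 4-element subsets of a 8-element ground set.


Bases of U(4,8) are all 4-element subsets of the 8-element ground set.
Number of bases = C(8,4).
(8 choose 4) = 70.

70


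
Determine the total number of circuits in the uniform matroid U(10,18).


In U(10,18), circuits are the (11)-element subsets.
Any set of 11 elements is dependent, and removing any one element gives
an independent set of size 10, so it is a minimal dependent set.
Number of circuits = C(18,11) = 31824.

31824


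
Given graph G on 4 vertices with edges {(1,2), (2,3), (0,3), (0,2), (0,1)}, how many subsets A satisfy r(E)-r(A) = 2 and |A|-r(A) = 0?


R(x,y) = sum over A in 2^E of x^(r(E)-r(A)) * y^(|A|-r(A)).
G has 4 vertices, 5 edges. r(E) = 3.
Enumerate all 2^5 = 32 subsets.
Count subsets with r(E)-r(A)=2 and |A|-r(A)=0: 5.

5


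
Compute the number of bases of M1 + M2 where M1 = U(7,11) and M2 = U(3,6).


Bases of a direct sum M1 + M2: |B| = |B(M1)| * |B(M2)|.
|B(U(7,11))| = C(11,7) = 330.
|B(U(3,6))| = C(6,3) = 20.
Total bases = 330 * 20 = 6600.

6600


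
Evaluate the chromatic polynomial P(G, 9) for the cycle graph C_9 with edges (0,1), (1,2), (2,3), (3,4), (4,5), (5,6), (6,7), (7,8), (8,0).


P(C_9, k) = (k-1)^9 + (-1)^9*(k-1).
P(9) = (8)^9 - 8
= 134217728 - 8 = 134217720.

134217720


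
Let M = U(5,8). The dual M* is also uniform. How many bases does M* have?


The dual of U(r,n) is U(n-r, n) = U(3,8).
Bases of U(3,8) are all (3)-element subsets.
|B(M*)| = C(8,3) = 8! / (3! * 5!) = 56.

56


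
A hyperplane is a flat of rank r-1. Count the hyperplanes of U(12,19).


Hyperplanes of U(12,19) are flats of rank 11.
In a uniform matroid, these are exactly the (11)-element subsets.
Count = C(19,11) = 75582.

75582


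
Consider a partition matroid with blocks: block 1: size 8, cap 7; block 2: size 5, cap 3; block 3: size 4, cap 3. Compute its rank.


Rank of a partition matroid = sum of min(|Si|, ci) for each block.
= min(8,7) + min(5,3) + min(4,3)
= 7 + 3 + 3
= 13.

13
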